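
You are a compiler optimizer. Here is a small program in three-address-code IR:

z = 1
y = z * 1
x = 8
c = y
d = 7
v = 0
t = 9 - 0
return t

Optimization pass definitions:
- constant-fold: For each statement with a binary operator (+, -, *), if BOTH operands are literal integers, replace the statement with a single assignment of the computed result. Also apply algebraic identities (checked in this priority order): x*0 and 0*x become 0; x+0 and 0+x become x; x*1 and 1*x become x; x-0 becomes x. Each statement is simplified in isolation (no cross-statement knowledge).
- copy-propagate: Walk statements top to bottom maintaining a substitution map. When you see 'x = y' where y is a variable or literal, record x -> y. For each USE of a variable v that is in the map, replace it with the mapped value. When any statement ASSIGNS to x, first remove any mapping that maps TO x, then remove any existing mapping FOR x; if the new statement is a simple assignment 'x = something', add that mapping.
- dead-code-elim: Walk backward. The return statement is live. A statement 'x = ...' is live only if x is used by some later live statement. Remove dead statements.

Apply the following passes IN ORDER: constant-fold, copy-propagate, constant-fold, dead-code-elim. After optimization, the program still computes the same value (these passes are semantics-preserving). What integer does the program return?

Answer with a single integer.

Answer: 9

Derivation:
Initial IR:
  z = 1
  y = z * 1
  x = 8
  c = y
  d = 7
  v = 0
  t = 9 - 0
  return t
After constant-fold (8 stmts):
  z = 1
  y = z
  x = 8
  c = y
  d = 7
  v = 0
  t = 9
  return t
After copy-propagate (8 stmts):
  z = 1
  y = 1
  x = 8
  c = 1
  d = 7
  v = 0
  t = 9
  return 9
After constant-fold (8 stmts):
  z = 1
  y = 1
  x = 8
  c = 1
  d = 7
  v = 0
  t = 9
  return 9
After dead-code-elim (1 stmts):
  return 9
Evaluate:
  z = 1  =>  z = 1
  y = z * 1  =>  y = 1
  x = 8  =>  x = 8
  c = y  =>  c = 1
  d = 7  =>  d = 7
  v = 0  =>  v = 0
  t = 9 - 0  =>  t = 9
  return t = 9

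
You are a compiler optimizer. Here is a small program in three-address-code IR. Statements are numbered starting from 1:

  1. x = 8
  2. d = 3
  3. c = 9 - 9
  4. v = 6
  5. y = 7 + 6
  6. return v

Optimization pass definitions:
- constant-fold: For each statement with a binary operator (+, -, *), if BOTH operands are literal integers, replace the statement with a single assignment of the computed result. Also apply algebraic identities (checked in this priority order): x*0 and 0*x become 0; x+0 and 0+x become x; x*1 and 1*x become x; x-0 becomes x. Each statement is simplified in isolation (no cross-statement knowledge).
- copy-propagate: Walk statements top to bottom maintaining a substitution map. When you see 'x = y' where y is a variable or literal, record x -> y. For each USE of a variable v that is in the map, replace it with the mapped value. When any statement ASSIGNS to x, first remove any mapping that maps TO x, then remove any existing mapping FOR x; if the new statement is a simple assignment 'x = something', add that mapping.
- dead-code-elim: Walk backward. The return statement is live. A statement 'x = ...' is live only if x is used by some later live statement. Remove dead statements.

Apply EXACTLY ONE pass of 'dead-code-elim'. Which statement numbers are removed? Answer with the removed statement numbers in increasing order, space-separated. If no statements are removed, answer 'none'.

Backward liveness scan:
Stmt 1 'x = 8': DEAD (x not in live set [])
Stmt 2 'd = 3': DEAD (d not in live set [])
Stmt 3 'c = 9 - 9': DEAD (c not in live set [])
Stmt 4 'v = 6': KEEP (v is live); live-in = []
Stmt 5 'y = 7 + 6': DEAD (y not in live set ['v'])
Stmt 6 'return v': KEEP (return); live-in = ['v']
Removed statement numbers: [1, 2, 3, 5]
Surviving IR:
  v = 6
  return v

Answer: 1 2 3 5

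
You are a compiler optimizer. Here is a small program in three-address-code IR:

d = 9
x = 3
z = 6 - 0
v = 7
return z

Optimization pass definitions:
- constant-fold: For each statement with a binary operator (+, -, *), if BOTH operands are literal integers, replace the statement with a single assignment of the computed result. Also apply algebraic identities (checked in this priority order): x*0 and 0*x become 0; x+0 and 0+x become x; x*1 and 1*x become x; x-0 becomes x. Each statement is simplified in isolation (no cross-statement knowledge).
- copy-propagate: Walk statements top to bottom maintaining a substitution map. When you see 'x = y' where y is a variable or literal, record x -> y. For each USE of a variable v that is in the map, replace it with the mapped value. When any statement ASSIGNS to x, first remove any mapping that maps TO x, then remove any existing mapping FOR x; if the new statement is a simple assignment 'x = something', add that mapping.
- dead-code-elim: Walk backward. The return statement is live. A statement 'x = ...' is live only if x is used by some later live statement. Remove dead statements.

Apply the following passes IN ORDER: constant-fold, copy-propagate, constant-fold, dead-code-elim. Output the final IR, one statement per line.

Answer: return 6

Derivation:
Initial IR:
  d = 9
  x = 3
  z = 6 - 0
  v = 7
  return z
After constant-fold (5 stmts):
  d = 9
  x = 3
  z = 6
  v = 7
  return z
After copy-propagate (5 stmts):
  d = 9
  x = 3
  z = 6
  v = 7
  return 6
After constant-fold (5 stmts):
  d = 9
  x = 3
  z = 6
  v = 7
  return 6
After dead-code-elim (1 stmts):
  return 6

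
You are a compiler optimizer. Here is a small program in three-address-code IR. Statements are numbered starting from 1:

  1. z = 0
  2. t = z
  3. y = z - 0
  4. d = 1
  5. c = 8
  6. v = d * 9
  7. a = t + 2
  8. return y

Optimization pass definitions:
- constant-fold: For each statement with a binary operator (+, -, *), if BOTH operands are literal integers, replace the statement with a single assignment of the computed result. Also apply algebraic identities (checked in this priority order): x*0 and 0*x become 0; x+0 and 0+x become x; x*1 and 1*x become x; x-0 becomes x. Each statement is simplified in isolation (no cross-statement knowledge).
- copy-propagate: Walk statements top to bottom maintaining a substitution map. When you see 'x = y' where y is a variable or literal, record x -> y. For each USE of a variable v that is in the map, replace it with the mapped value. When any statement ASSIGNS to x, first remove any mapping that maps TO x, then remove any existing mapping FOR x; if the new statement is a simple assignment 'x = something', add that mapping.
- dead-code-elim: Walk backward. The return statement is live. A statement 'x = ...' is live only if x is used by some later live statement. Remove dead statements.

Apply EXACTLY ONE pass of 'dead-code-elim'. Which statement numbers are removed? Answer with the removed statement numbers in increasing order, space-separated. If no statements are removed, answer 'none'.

Backward liveness scan:
Stmt 1 'z = 0': KEEP (z is live); live-in = []
Stmt 2 't = z': DEAD (t not in live set ['z'])
Stmt 3 'y = z - 0': KEEP (y is live); live-in = ['z']
Stmt 4 'd = 1': DEAD (d not in live set ['y'])
Stmt 5 'c = 8': DEAD (c not in live set ['y'])
Stmt 6 'v = d * 9': DEAD (v not in live set ['y'])
Stmt 7 'a = t + 2': DEAD (a not in live set ['y'])
Stmt 8 'return y': KEEP (return); live-in = ['y']
Removed statement numbers: [2, 4, 5, 6, 7]
Surviving IR:
  z = 0
  y = z - 0
  return y

Answer: 2 4 5 6 7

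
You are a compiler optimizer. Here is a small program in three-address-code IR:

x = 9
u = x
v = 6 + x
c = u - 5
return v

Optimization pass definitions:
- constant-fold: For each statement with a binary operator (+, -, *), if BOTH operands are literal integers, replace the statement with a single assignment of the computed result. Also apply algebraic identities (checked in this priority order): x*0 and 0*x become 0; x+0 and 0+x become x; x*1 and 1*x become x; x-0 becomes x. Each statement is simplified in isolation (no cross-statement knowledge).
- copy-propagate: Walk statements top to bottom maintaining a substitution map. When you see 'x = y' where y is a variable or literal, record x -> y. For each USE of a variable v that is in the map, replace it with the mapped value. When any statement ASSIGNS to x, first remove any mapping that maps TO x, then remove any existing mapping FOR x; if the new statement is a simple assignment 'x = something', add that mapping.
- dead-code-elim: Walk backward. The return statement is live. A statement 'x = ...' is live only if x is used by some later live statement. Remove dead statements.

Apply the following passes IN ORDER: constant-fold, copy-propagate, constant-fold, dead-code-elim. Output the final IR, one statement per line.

Initial IR:
  x = 9
  u = x
  v = 6 + x
  c = u - 5
  return v
After constant-fold (5 stmts):
  x = 9
  u = x
  v = 6 + x
  c = u - 5
  return v
After copy-propagate (5 stmts):
  x = 9
  u = 9
  v = 6 + 9
  c = 9 - 5
  return v
After constant-fold (5 stmts):
  x = 9
  u = 9
  v = 15
  c = 4
  return v
After dead-code-elim (2 stmts):
  v = 15
  return v

Answer: v = 15
return v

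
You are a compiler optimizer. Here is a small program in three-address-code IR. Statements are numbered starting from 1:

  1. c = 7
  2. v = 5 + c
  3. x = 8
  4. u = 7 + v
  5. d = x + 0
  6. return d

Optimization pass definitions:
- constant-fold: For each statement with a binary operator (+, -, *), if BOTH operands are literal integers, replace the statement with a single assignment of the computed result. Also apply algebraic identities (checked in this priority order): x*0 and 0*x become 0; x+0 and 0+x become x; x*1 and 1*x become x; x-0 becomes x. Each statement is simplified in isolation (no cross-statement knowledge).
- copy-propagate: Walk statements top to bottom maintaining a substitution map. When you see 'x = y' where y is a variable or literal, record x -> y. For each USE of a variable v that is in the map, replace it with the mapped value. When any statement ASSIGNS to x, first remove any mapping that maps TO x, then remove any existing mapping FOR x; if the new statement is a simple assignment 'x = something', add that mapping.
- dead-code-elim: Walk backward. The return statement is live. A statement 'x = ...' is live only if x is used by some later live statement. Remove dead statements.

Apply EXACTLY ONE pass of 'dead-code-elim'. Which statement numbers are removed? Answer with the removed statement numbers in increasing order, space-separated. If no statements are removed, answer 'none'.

Backward liveness scan:
Stmt 1 'c = 7': DEAD (c not in live set [])
Stmt 2 'v = 5 + c': DEAD (v not in live set [])
Stmt 3 'x = 8': KEEP (x is live); live-in = []
Stmt 4 'u = 7 + v': DEAD (u not in live set ['x'])
Stmt 5 'd = x + 0': KEEP (d is live); live-in = ['x']
Stmt 6 'return d': KEEP (return); live-in = ['d']
Removed statement numbers: [1, 2, 4]
Surviving IR:
  x = 8
  d = x + 0
  return d

Answer: 1 2 4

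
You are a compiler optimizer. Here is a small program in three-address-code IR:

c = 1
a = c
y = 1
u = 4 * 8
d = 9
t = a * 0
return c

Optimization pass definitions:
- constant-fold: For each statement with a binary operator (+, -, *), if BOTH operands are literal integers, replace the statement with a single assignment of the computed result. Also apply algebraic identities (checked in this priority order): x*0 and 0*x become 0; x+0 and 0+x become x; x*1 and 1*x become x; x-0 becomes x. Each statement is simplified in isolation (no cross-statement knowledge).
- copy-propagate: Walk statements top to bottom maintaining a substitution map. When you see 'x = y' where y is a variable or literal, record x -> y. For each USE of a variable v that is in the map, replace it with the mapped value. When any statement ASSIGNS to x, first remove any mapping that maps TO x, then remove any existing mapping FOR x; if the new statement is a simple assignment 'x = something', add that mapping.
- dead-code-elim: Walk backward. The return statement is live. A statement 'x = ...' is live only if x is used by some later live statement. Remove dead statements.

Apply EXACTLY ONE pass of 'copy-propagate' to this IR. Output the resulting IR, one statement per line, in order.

Answer: c = 1
a = 1
y = 1
u = 4 * 8
d = 9
t = 1 * 0
return 1

Derivation:
Applying copy-propagate statement-by-statement:
  [1] c = 1  (unchanged)
  [2] a = c  -> a = 1
  [3] y = 1  (unchanged)
  [4] u = 4 * 8  (unchanged)
  [5] d = 9  (unchanged)
  [6] t = a * 0  -> t = 1 * 0
  [7] return c  -> return 1
Result (7 stmts):
  c = 1
  a = 1
  y = 1
  u = 4 * 8
  d = 9
  t = 1 * 0
  return 1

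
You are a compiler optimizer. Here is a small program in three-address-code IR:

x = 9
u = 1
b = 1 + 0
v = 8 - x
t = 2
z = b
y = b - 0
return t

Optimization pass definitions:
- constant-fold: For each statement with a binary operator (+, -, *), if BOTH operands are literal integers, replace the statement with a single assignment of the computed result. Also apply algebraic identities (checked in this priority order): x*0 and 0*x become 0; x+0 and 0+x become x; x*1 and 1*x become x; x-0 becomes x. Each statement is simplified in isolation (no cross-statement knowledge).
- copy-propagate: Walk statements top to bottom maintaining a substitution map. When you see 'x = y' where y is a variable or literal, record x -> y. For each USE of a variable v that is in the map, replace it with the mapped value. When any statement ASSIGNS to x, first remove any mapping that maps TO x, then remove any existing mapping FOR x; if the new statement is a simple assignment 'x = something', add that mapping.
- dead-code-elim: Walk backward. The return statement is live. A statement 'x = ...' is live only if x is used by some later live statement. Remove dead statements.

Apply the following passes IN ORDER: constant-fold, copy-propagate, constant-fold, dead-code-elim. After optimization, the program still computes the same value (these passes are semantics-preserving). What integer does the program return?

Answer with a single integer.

Answer: 2

Derivation:
Initial IR:
  x = 9
  u = 1
  b = 1 + 0
  v = 8 - x
  t = 2
  z = b
  y = b - 0
  return t
After constant-fold (8 stmts):
  x = 9
  u = 1
  b = 1
  v = 8 - x
  t = 2
  z = b
  y = b
  return t
After copy-propagate (8 stmts):
  x = 9
  u = 1
  b = 1
  v = 8 - 9
  t = 2
  z = 1
  y = 1
  return 2
After constant-fold (8 stmts):
  x = 9
  u = 1
  b = 1
  v = -1
  t = 2
  z = 1
  y = 1
  return 2
After dead-code-elim (1 stmts):
  return 2
Evaluate:
  x = 9  =>  x = 9
  u = 1  =>  u = 1
  b = 1 + 0  =>  b = 1
  v = 8 - x  =>  v = -1
  t = 2  =>  t = 2
  z = b  =>  z = 1
  y = b - 0  =>  y = 1
  return t = 2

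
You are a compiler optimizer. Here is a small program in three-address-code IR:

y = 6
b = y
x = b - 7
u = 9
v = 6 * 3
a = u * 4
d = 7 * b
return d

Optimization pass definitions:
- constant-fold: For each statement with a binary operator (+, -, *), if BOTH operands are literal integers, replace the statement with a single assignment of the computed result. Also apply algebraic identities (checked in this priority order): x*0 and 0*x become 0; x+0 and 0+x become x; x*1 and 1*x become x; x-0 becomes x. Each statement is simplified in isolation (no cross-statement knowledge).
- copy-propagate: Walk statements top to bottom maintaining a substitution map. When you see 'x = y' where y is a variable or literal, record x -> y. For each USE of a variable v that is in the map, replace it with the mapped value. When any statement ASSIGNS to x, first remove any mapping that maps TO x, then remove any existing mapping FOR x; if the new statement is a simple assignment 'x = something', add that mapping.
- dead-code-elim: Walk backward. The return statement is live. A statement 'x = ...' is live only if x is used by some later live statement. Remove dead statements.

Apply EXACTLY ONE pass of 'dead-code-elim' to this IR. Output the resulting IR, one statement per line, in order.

Answer: y = 6
b = y
d = 7 * b
return d

Derivation:
Applying dead-code-elim statement-by-statement:
  [8] return d  -> KEEP (return); live=['d']
  [7] d = 7 * b  -> KEEP; live=['b']
  [6] a = u * 4  -> DEAD (a not live)
  [5] v = 6 * 3  -> DEAD (v not live)
  [4] u = 9  -> DEAD (u not live)
  [3] x = b - 7  -> DEAD (x not live)
  [2] b = y  -> KEEP; live=['y']
  [1] y = 6  -> KEEP; live=[]
Result (4 stmts):
  y = 6
  b = y
  d = 7 * b
  return d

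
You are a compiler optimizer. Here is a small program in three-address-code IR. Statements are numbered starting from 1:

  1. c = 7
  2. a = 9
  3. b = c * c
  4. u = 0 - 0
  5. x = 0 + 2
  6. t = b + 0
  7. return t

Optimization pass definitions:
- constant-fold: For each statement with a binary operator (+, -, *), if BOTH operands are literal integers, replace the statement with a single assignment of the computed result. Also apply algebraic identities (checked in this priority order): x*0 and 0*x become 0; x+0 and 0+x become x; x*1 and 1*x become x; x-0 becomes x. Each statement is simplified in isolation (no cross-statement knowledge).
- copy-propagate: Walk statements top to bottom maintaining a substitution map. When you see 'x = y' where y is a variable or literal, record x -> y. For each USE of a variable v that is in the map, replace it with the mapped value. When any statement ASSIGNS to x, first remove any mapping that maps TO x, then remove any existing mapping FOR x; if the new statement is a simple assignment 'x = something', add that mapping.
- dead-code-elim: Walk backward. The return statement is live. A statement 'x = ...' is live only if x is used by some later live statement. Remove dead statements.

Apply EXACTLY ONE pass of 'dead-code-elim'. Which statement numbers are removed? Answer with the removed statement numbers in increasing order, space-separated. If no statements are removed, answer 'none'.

Backward liveness scan:
Stmt 1 'c = 7': KEEP (c is live); live-in = []
Stmt 2 'a = 9': DEAD (a not in live set ['c'])
Stmt 3 'b = c * c': KEEP (b is live); live-in = ['c']
Stmt 4 'u = 0 - 0': DEAD (u not in live set ['b'])
Stmt 5 'x = 0 + 2': DEAD (x not in live set ['b'])
Stmt 6 't = b + 0': KEEP (t is live); live-in = ['b']
Stmt 7 'return t': KEEP (return); live-in = ['t']
Removed statement numbers: [2, 4, 5]
Surviving IR:
  c = 7
  b = c * c
  t = b + 0
  return t

Answer: 2 4 5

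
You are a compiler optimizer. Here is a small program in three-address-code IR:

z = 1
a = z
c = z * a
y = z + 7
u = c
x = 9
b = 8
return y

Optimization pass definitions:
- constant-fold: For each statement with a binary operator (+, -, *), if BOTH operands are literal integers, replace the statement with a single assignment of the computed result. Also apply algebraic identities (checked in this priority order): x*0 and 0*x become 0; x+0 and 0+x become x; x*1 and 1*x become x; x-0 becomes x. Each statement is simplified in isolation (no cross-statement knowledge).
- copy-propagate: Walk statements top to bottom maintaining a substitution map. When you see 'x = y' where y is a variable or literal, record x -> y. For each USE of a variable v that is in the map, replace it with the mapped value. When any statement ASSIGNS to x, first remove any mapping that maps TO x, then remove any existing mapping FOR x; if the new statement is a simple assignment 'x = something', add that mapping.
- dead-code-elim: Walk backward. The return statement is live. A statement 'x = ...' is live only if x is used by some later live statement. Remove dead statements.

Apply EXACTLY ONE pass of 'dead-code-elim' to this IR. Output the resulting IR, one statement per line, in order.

Applying dead-code-elim statement-by-statement:
  [8] return y  -> KEEP (return); live=['y']
  [7] b = 8  -> DEAD (b not live)
  [6] x = 9  -> DEAD (x not live)
  [5] u = c  -> DEAD (u not live)
  [4] y = z + 7  -> KEEP; live=['z']
  [3] c = z * a  -> DEAD (c not live)
  [2] a = z  -> DEAD (a not live)
  [1] z = 1  -> KEEP; live=[]
Result (3 stmts):
  z = 1
  y = z + 7
  return y

Answer: z = 1
y = z + 7
return y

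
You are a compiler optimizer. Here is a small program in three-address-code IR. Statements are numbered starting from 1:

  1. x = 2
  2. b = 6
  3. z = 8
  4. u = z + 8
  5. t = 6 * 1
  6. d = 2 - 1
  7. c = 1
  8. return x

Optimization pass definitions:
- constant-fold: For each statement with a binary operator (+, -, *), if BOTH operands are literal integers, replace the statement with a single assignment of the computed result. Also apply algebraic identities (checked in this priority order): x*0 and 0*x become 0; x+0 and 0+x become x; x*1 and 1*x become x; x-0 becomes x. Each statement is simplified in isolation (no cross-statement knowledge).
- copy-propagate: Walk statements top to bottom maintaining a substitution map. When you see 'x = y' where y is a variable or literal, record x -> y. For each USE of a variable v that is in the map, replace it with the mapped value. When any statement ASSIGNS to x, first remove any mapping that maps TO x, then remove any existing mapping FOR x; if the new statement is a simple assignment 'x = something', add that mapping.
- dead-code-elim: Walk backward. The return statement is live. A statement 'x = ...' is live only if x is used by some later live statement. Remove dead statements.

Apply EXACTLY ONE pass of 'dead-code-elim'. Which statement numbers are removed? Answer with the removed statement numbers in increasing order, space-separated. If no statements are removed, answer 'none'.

Backward liveness scan:
Stmt 1 'x = 2': KEEP (x is live); live-in = []
Stmt 2 'b = 6': DEAD (b not in live set ['x'])
Stmt 3 'z = 8': DEAD (z not in live set ['x'])
Stmt 4 'u = z + 8': DEAD (u not in live set ['x'])
Stmt 5 't = 6 * 1': DEAD (t not in live set ['x'])
Stmt 6 'd = 2 - 1': DEAD (d not in live set ['x'])
Stmt 7 'c = 1': DEAD (c not in live set ['x'])
Stmt 8 'return x': KEEP (return); live-in = ['x']
Removed statement numbers: [2, 3, 4, 5, 6, 7]
Surviving IR:
  x = 2
  return x

Answer: 2 3 4 5 6 7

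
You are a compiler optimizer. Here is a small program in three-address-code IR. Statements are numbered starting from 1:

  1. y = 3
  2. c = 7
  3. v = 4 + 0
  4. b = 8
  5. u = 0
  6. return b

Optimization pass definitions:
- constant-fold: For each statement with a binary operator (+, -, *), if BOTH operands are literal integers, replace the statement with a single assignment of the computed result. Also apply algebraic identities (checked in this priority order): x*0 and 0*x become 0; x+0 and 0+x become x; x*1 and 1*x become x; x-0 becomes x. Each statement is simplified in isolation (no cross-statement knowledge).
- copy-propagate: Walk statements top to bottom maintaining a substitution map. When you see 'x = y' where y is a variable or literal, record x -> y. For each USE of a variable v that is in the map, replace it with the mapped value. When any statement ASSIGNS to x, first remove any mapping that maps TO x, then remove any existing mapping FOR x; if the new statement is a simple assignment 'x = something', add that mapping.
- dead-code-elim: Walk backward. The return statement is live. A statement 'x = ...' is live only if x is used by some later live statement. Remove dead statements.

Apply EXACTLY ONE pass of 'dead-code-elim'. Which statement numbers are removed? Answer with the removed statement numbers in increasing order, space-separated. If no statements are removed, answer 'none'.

Answer: 1 2 3 5

Derivation:
Backward liveness scan:
Stmt 1 'y = 3': DEAD (y not in live set [])
Stmt 2 'c = 7': DEAD (c not in live set [])
Stmt 3 'v = 4 + 0': DEAD (v not in live set [])
Stmt 4 'b = 8': KEEP (b is live); live-in = []
Stmt 5 'u = 0': DEAD (u not in live set ['b'])
Stmt 6 'return b': KEEP (return); live-in = ['b']
Removed statement numbers: [1, 2, 3, 5]
Surviving IR:
  b = 8
  return b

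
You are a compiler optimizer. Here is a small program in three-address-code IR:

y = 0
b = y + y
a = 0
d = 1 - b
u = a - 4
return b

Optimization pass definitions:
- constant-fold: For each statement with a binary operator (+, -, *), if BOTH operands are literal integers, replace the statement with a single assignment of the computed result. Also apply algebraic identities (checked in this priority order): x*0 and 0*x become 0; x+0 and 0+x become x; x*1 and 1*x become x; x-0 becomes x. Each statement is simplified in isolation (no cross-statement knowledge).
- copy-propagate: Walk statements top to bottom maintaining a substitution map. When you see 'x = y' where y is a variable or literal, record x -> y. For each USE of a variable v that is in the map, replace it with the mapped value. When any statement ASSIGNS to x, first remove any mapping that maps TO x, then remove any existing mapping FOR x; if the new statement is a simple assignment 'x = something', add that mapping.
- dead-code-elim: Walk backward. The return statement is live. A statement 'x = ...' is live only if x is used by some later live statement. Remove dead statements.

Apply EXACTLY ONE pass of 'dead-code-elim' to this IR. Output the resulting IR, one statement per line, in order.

Answer: y = 0
b = y + y
return b

Derivation:
Applying dead-code-elim statement-by-statement:
  [6] return b  -> KEEP (return); live=['b']
  [5] u = a - 4  -> DEAD (u not live)
  [4] d = 1 - b  -> DEAD (d not live)
  [3] a = 0  -> DEAD (a not live)
  [2] b = y + y  -> KEEP; live=['y']
  [1] y = 0  -> KEEP; live=[]
Result (3 stmts):
  y = 0
  b = y + y
  return b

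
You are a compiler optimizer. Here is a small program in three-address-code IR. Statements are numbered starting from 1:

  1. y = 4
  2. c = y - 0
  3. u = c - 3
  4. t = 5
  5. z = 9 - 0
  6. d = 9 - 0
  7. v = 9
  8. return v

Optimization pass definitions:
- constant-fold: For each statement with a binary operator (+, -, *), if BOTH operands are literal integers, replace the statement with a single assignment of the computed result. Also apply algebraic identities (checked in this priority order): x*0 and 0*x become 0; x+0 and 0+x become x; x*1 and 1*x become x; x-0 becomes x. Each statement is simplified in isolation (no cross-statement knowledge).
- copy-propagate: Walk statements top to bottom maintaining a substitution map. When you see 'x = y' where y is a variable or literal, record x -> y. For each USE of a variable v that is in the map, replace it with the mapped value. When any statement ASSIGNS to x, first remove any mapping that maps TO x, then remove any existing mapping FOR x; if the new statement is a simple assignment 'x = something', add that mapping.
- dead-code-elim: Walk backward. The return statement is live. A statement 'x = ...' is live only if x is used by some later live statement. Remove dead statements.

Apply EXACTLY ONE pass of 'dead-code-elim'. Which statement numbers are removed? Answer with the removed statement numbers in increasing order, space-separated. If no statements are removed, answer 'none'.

Backward liveness scan:
Stmt 1 'y = 4': DEAD (y not in live set [])
Stmt 2 'c = y - 0': DEAD (c not in live set [])
Stmt 3 'u = c - 3': DEAD (u not in live set [])
Stmt 4 't = 5': DEAD (t not in live set [])
Stmt 5 'z = 9 - 0': DEAD (z not in live set [])
Stmt 6 'd = 9 - 0': DEAD (d not in live set [])
Stmt 7 'v = 9': KEEP (v is live); live-in = []
Stmt 8 'return v': KEEP (return); live-in = ['v']
Removed statement numbers: [1, 2, 3, 4, 5, 6]
Surviving IR:
  v = 9
  return v

Answer: 1 2 3 4 5 6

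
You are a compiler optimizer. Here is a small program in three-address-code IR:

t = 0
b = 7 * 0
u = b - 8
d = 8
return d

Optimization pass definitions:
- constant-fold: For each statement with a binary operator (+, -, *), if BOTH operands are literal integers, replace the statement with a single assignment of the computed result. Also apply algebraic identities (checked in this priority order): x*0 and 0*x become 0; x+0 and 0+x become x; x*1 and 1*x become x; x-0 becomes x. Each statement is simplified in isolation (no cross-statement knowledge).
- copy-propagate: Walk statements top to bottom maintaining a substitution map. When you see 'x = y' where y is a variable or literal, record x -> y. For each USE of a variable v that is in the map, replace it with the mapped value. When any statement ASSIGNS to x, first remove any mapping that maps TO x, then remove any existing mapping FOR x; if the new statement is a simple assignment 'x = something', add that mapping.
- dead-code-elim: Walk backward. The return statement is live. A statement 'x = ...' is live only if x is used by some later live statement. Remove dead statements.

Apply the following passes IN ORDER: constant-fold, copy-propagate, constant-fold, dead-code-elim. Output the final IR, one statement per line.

Answer: return 8

Derivation:
Initial IR:
  t = 0
  b = 7 * 0
  u = b - 8
  d = 8
  return d
After constant-fold (5 stmts):
  t = 0
  b = 0
  u = b - 8
  d = 8
  return d
After copy-propagate (5 stmts):
  t = 0
  b = 0
  u = 0 - 8
  d = 8
  return 8
After constant-fold (5 stmts):
  t = 0
  b = 0
  u = -8
  d = 8
  return 8
After dead-code-elim (1 stmts):
  return 8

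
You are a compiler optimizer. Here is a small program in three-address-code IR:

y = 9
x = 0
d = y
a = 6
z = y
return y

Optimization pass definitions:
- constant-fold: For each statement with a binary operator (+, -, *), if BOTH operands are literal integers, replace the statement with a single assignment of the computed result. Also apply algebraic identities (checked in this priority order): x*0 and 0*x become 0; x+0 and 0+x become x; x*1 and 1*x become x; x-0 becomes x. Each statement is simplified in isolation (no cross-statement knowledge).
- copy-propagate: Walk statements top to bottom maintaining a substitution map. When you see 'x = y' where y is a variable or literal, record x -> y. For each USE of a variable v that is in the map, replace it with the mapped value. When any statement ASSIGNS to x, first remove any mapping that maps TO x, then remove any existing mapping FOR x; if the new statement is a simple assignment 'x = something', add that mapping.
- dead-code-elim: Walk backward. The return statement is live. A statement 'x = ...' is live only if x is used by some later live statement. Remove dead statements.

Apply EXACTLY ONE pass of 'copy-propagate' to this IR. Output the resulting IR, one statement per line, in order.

Applying copy-propagate statement-by-statement:
  [1] y = 9  (unchanged)
  [2] x = 0  (unchanged)
  [3] d = y  -> d = 9
  [4] a = 6  (unchanged)
  [5] z = y  -> z = 9
  [6] return y  -> return 9
Result (6 stmts):
  y = 9
  x = 0
  d = 9
  a = 6
  z = 9
  return 9

Answer: y = 9
x = 0
d = 9
a = 6
z = 9
return 9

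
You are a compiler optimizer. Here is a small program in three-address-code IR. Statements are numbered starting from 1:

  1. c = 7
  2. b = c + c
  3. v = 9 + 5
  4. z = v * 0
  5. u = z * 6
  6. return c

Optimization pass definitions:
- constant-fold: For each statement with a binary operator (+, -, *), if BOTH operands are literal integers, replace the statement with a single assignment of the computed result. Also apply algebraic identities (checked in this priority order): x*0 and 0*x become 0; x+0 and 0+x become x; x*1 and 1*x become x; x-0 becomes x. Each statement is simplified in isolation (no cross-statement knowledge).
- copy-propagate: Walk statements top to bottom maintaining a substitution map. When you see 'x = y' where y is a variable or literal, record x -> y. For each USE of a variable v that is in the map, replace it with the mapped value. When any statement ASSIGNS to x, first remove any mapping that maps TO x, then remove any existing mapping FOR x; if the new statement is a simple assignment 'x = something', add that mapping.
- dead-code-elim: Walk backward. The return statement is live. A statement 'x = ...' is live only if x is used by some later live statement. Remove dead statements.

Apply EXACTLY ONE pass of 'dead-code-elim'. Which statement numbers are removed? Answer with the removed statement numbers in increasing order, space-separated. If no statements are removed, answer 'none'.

Backward liveness scan:
Stmt 1 'c = 7': KEEP (c is live); live-in = []
Stmt 2 'b = c + c': DEAD (b not in live set ['c'])
Stmt 3 'v = 9 + 5': DEAD (v not in live set ['c'])
Stmt 4 'z = v * 0': DEAD (z not in live set ['c'])
Stmt 5 'u = z * 6': DEAD (u not in live set ['c'])
Stmt 6 'return c': KEEP (return); live-in = ['c']
Removed statement numbers: [2, 3, 4, 5]
Surviving IR:
  c = 7
  return c

Answer: 2 3 4 5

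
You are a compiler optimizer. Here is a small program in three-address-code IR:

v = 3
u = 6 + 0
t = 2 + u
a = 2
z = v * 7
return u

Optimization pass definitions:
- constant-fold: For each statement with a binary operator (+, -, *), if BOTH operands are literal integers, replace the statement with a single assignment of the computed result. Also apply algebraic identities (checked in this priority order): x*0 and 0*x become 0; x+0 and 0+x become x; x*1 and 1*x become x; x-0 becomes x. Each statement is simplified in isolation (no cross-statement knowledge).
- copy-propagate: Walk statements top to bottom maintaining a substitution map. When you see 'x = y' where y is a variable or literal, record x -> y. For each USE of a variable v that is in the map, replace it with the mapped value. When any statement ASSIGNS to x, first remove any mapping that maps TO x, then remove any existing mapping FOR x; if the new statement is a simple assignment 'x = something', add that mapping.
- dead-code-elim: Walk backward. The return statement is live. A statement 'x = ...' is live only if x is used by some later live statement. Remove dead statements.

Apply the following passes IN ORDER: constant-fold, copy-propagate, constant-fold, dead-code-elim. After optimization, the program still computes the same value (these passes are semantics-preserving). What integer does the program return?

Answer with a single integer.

Answer: 6

Derivation:
Initial IR:
  v = 3
  u = 6 + 0
  t = 2 + u
  a = 2
  z = v * 7
  return u
After constant-fold (6 stmts):
  v = 3
  u = 6
  t = 2 + u
  a = 2
  z = v * 7
  return u
After copy-propagate (6 stmts):
  v = 3
  u = 6
  t = 2 + 6
  a = 2
  z = 3 * 7
  return 6
After constant-fold (6 stmts):
  v = 3
  u = 6
  t = 8
  a = 2
  z = 21
  return 6
After dead-code-elim (1 stmts):
  return 6
Evaluate:
  v = 3  =>  v = 3
  u = 6 + 0  =>  u = 6
  t = 2 + u  =>  t = 8
  a = 2  =>  a = 2
  z = v * 7  =>  z = 21
  return u = 6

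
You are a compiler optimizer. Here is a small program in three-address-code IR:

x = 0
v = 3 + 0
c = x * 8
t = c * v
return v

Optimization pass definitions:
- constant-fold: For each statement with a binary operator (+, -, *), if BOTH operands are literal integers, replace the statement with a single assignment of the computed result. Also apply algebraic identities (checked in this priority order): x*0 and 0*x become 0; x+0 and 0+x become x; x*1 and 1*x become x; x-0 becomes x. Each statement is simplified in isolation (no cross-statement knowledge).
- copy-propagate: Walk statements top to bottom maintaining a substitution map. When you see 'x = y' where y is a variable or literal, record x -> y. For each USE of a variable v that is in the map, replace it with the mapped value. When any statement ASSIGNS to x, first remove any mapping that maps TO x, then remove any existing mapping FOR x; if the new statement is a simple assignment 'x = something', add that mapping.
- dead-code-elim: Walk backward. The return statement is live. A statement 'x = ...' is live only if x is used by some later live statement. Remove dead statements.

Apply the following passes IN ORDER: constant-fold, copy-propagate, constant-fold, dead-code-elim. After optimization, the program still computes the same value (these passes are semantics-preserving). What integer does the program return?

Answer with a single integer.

Initial IR:
  x = 0
  v = 3 + 0
  c = x * 8
  t = c * v
  return v
After constant-fold (5 stmts):
  x = 0
  v = 3
  c = x * 8
  t = c * v
  return v
After copy-propagate (5 stmts):
  x = 0
  v = 3
  c = 0 * 8
  t = c * 3
  return 3
After constant-fold (5 stmts):
  x = 0
  v = 3
  c = 0
  t = c * 3
  return 3
After dead-code-elim (1 stmts):
  return 3
Evaluate:
  x = 0  =>  x = 0
  v = 3 + 0  =>  v = 3
  c = x * 8  =>  c = 0
  t = c * v  =>  t = 0
  return v = 3

Answer: 3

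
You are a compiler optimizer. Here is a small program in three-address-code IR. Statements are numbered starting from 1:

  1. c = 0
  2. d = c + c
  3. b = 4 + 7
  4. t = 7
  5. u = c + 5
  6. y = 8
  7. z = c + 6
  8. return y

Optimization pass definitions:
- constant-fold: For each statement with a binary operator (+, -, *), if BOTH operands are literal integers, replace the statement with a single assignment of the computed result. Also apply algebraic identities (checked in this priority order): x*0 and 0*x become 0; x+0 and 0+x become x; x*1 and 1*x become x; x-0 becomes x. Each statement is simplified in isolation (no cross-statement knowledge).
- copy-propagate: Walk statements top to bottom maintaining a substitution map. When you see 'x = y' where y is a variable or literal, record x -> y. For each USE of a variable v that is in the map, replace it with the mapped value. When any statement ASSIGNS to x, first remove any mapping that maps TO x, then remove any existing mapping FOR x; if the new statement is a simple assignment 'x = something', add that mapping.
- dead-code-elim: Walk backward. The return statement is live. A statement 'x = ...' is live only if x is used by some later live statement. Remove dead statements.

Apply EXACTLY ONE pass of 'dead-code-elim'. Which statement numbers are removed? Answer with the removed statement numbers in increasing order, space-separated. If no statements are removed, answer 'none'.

Backward liveness scan:
Stmt 1 'c = 0': DEAD (c not in live set [])
Stmt 2 'd = c + c': DEAD (d not in live set [])
Stmt 3 'b = 4 + 7': DEAD (b not in live set [])
Stmt 4 't = 7': DEAD (t not in live set [])
Stmt 5 'u = c + 5': DEAD (u not in live set [])
Stmt 6 'y = 8': KEEP (y is live); live-in = []
Stmt 7 'z = c + 6': DEAD (z not in live set ['y'])
Stmt 8 'return y': KEEP (return); live-in = ['y']
Removed statement numbers: [1, 2, 3, 4, 5, 7]
Surviving IR:
  y = 8
  return y

Answer: 1 2 3 4 5 7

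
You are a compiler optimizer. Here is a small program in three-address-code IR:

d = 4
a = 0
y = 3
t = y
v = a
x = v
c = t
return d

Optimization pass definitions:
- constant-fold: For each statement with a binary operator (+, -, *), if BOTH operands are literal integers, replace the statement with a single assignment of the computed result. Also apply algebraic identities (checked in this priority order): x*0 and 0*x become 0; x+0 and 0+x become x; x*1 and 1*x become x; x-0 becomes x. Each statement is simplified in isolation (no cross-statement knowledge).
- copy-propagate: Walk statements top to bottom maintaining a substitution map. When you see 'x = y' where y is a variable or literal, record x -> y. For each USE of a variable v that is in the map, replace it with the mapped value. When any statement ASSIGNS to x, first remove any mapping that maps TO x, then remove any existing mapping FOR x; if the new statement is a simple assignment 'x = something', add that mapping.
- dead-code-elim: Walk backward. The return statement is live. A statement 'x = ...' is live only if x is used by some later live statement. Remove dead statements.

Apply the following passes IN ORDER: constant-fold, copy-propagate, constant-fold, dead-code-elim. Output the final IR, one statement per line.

Answer: return 4

Derivation:
Initial IR:
  d = 4
  a = 0
  y = 3
  t = y
  v = a
  x = v
  c = t
  return d
After constant-fold (8 stmts):
  d = 4
  a = 0
  y = 3
  t = y
  v = a
  x = v
  c = t
  return d
After copy-propagate (8 stmts):
  d = 4
  a = 0
  y = 3
  t = 3
  v = 0
  x = 0
  c = 3
  return 4
After constant-fold (8 stmts):
  d = 4
  a = 0
  y = 3
  t = 3
  v = 0
  x = 0
  c = 3
  return 4
After dead-code-elim (1 stmts):
  return 4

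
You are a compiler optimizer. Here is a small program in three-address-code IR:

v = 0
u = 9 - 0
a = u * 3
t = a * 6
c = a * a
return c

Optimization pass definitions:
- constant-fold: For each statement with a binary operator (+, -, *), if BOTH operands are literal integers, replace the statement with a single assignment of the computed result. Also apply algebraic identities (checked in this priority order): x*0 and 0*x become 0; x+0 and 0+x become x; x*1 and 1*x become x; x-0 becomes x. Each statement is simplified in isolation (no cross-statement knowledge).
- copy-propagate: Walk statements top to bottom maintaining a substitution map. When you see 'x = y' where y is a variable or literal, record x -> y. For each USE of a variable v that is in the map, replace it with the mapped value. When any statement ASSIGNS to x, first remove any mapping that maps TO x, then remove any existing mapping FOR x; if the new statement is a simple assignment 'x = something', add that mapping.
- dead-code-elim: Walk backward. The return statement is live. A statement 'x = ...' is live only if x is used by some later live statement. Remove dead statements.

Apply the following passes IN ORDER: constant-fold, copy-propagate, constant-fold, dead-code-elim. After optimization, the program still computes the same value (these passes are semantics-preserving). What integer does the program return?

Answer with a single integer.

Initial IR:
  v = 0
  u = 9 - 0
  a = u * 3
  t = a * 6
  c = a * a
  return c
After constant-fold (6 stmts):
  v = 0
  u = 9
  a = u * 3
  t = a * 6
  c = a * a
  return c
After copy-propagate (6 stmts):
  v = 0
  u = 9
  a = 9 * 3
  t = a * 6
  c = a * a
  return c
After constant-fold (6 stmts):
  v = 0
  u = 9
  a = 27
  t = a * 6
  c = a * a
  return c
After dead-code-elim (3 stmts):
  a = 27
  c = a * a
  return c
Evaluate:
  v = 0  =>  v = 0
  u = 9 - 0  =>  u = 9
  a = u * 3  =>  a = 27
  t = a * 6  =>  t = 162
  c = a * a  =>  c = 729
  return c = 729

Answer: 729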